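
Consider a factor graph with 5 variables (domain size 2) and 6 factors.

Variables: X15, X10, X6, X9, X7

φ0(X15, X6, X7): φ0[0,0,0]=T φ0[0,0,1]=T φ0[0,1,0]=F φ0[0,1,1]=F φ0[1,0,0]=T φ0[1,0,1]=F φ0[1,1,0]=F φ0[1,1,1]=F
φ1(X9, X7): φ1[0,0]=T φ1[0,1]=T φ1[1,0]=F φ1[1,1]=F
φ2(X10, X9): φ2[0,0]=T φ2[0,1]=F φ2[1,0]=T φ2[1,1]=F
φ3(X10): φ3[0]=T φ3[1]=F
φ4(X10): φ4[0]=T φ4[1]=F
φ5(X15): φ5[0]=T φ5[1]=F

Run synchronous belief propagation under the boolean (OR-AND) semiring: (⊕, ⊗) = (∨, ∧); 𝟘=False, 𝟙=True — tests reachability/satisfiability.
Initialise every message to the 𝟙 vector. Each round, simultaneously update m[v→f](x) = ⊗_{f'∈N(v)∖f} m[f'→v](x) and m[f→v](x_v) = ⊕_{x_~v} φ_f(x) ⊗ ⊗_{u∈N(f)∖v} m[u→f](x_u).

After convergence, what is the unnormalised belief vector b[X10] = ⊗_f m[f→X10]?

b[X10] = [T, F]

init: all messages = 𝟙 over 2 values
r1 m[φ0→X15] = [T, T]
r1 m[φ0→X6] = [T, F]
r1 m[φ0→X7] = [T, T]
r1 m[φ1→X9] = [T, F]
r1 m[φ1→X7] = [T, T]
r1 m[φ2→X10] = [T, T]
r1 m[φ2→X9] = [T, F]
r1 m[φ3→X10] = [T, F]
r1 m[φ4→X10] = [T, F]
r1 m[φ5→X15] = [T, F]
r1 m[X15→φ0] = [T, T]
r1 m[X15→φ5] = [T, T]
r1 m[X10→φ2] = [T, T]
r1 m[X10→φ3] = [T, T]
r1 m[X10→φ4] = [T, T]
r1 m[X6→φ0] = [T, T]
r1 m[X9→φ1] = [T, T]
r1 m[X9→φ2] = [T, T]
r1 m[X7→φ0] = [T, T]
r1 m[X7→φ1] = [T, T]
r2 m[φ0→X15] = [T, T]
r2 m[φ0→X6] = [T, F]
r2 m[φ0→X7] = [T, T]
r2 m[φ1→X9] = [T, F]
r2 m[φ1→X7] = [T, T]
r2 m[φ2→X10] = [T, T]
r2 m[φ2→X9] = [T, F]
r2 m[φ3→X10] = [T, F]
r2 m[φ4→X10] = [T, F]
r2 m[φ5→X15] = [T, F]
r2 m[X15→φ0] = [T, F]
r2 m[X15→φ5] = [T, T]
r2 m[X10→φ2] = [T, F]
r2 m[X10→φ3] = [T, F]
r2 m[X10→φ4] = [T, F]
r2 m[X6→φ0] = [T, T]
r2 m[X9→φ1] = [T, F]
r2 m[X9→φ2] = [T, F]
r2 m[X7→φ0] = [T, T]
r2 m[X7→φ1] = [T, T]
r3 m[φ0→X15] = [T, T]
r3 m[φ0→X6] = [T, F]
r3 m[φ0→X7] = [T, T]
r3 m[φ1→X9] = [T, F]
r3 m[φ1→X7] = [T, T]
r3 m[φ2→X10] = [T, T]
r3 m[φ2→X9] = [T, F]
r3 m[φ3→X10] = [T, F]
r3 m[φ4→X10] = [T, F]
r3 m[φ5→X15] = [T, F]
r3 m[X15→φ0] = [T, F]
r3 m[X15→φ5] = [T, T]
r3 m[X10→φ2] = [T, F]
r3 m[X10→φ3] = [T, F]
r3 m[X10→φ4] = [T, F]
r3 m[X6→φ0] = [T, T]
r3 m[X9→φ1] = [T, F]
r3 m[X9→φ2] = [T, F]
r3 m[X7→φ0] = [T, T]
r3 m[X7→φ1] = [T, T]
fixed point reached at round 3
b[X10] = ⊗ incoming = [T, F]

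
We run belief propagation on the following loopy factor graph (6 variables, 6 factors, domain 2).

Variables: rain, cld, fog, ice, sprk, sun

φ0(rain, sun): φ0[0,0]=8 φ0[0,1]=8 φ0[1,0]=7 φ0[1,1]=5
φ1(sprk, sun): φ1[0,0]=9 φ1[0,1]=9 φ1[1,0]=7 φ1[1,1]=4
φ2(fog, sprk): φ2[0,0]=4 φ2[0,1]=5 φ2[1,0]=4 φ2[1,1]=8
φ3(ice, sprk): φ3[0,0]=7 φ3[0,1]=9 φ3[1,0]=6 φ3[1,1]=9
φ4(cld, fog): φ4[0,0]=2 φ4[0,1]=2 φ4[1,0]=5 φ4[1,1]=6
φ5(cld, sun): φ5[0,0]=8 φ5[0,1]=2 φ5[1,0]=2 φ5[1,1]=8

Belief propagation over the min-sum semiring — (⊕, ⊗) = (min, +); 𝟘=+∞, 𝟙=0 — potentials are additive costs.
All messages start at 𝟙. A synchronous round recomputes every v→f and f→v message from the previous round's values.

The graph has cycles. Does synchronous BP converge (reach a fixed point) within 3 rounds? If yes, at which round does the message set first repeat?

NOT CONVERGED within 3 rounds

init: all messages = 𝟙 over 2 values
r1 m[φ0→rain] = [8, 5]
r1 m[φ0→sun] = [7, 5]
r1 m[φ1→sprk] = [9, 4]
r1 m[φ1→sun] = [7, 4]
r1 m[φ2→fog] = [4, 4]
r1 m[φ2→sprk] = [4, 5]
r1 m[φ3→ice] = [7, 6]
r1 m[φ3→sprk] = [6, 9]
r1 m[φ4→cld] = [2, 5]
r1 m[φ4→fog] = [2, 2]
r1 m[φ5→cld] = [2, 2]
r1 m[φ5→sun] = [2, 2]
r1 m[rain→φ0] = [0, 0]
r1 m[cld→φ4] = [0, 0]
r1 m[cld→φ5] = [0, 0]
r1 m[fog→φ2] = [0, 0]
r1 m[fog→φ4] = [0, 0]
r1 m[ice→φ3] = [0, 0]
r1 m[sprk→φ1] = [0, 0]
r1 m[sprk→φ2] = [0, 0]
r1 m[sprk→φ3] = [0, 0]
r1 m[sun→φ0] = [0, 0]
r1 m[sun→φ1] = [0, 0]
r1 m[sun→φ5] = [0, 0]
r2 m[φ0→rain] = [8, 5]
r2 m[φ0→sun] = [7, 5]
r2 m[φ1→sprk] = [9, 4]
r2 m[φ1→sun] = [7, 4]
r2 m[φ2→fog] = [4, 4]
r2 m[φ2→sprk] = [4, 5]
r2 m[φ3→ice] = [7, 6]
r2 m[φ3→sprk] = [6, 9]
r2 m[φ4→cld] = [2, 5]
r2 m[φ4→fog] = [2, 2]
r2 m[φ5→cld] = [2, 2]
r2 m[φ5→sun] = [2, 2]
r2 m[rain→φ0] = [0, 0]
r2 m[cld→φ4] = [2, 2]
r2 m[cld→φ5] = [2, 5]
r2 m[fog→φ2] = [2, 2]
r2 m[fog→φ4] = [4, 4]
r2 m[ice→φ3] = [0, 0]
r2 m[sprk→φ1] = [10, 14]
r2 m[sprk→φ2] = [15, 13]
r2 m[sprk→φ3] = [13, 9]
r2 m[sun→φ0] = [9, 6]
r2 m[sun→φ1] = [9, 7]
r2 m[sun→φ5] = [14, 9]
r3 m[φ0→rain] = [14, 11]
r3 m[φ0→sun] = [7, 5]
r3 m[φ1→sprk] = [16, 11]
r3 m[φ1→sun] = [19, 18]
r3 m[φ2→fog] = [18, 19]
r3 m[φ2→sprk] = [6, 7]
r3 m[φ3→ice] = [18, 18]
r3 m[φ3→sprk] = [6, 9]
r3 m[φ4→cld] = [6, 9]
r3 m[φ4→fog] = [4, 4]
r3 m[φ5→cld] = [11, 16]
r3 m[φ5→sun] = [7, 4]
r3 m[rain→φ0] = [0, 0]
r3 m[cld→φ4] = [2, 2]
r3 m[cld→φ5] = [2, 5]
r3 m[fog→φ2] = [2, 2]
r3 m[fog→φ4] = [4, 4]
r3 m[ice→φ3] = [0, 0]
r3 m[sprk→φ1] = [10, 14]
r3 m[sprk→φ2] = [15, 13]
r3 m[sprk→φ3] = [13, 9]
r3 m[sun→φ0] = [9, 6]
r3 m[sun→φ1] = [9, 7]
r3 m[sun→φ5] = [14, 9]
no fixed point within 3 rounds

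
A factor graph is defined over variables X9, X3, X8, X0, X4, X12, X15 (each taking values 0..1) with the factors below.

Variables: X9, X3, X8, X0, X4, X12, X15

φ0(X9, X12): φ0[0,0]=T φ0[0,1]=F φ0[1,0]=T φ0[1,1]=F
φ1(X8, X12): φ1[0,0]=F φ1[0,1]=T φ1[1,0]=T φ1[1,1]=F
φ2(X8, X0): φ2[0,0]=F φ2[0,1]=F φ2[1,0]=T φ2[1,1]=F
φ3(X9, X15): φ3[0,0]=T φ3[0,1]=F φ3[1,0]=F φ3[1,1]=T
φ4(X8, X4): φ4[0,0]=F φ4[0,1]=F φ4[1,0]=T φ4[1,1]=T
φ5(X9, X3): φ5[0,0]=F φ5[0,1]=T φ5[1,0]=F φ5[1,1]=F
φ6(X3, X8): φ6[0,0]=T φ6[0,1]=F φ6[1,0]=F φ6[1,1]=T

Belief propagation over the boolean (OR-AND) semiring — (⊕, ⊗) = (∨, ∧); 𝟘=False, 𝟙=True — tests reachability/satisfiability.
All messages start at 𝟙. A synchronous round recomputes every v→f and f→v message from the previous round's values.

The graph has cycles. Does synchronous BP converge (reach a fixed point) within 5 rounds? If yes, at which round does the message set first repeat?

init: all messages = 𝟙 over 2 values
r1 m[φ0→X9] = [T, T]
r1 m[φ0→X12] = [T, F]
r1 m[φ1→X8] = [T, T]
r1 m[φ1→X12] = [T, T]
r1 m[φ2→X8] = [F, T]
r1 m[φ2→X0] = [T, F]
r1 m[φ3→X9] = [T, T]
r1 m[φ3→X15] = [T, T]
r1 m[φ4→X8] = [F, T]
r1 m[φ4→X4] = [T, T]
r1 m[φ5→X9] = [T, F]
r1 m[φ5→X3] = [F, T]
r1 m[φ6→X3] = [T, T]
r1 m[φ6→X8] = [T, T]
r1 m[X9→φ0] = [T, T]
r1 m[X9→φ3] = [T, T]
r1 m[X9→φ5] = [T, T]
r1 m[X3→φ5] = [T, T]
r1 m[X3→φ6] = [T, T]
r1 m[X8→φ1] = [T, T]
r1 m[X8→φ2] = [T, T]
r1 m[X8→φ4] = [T, T]
r1 m[X8→φ6] = [T, T]
r1 m[X0→φ2] = [T, T]
r1 m[X4→φ4] = [T, T]
r1 m[X12→φ0] = [T, T]
r1 m[X12→φ1] = [T, T]
r1 m[X15→φ3] = [T, T]
r2 m[φ0→X9] = [T, T]
r2 m[φ0→X12] = [T, F]
r2 m[φ1→X8] = [T, T]
r2 m[φ1→X12] = [T, T]
r2 m[φ2→X8] = [F, T]
r2 m[φ2→X0] = [T, F]
r2 m[φ3→X9] = [T, T]
r2 m[φ3→X15] = [T, T]
r2 m[φ4→X8] = [F, T]
r2 m[φ4→X4] = [T, T]
r2 m[φ5→X9] = [T, F]
r2 m[φ5→X3] = [F, T]
r2 m[φ6→X3] = [T, T]
r2 m[φ6→X8] = [T, T]
r2 m[X9→φ0] = [T, F]
r2 m[X9→φ3] = [T, F]
r2 m[X9→φ5] = [T, T]
r2 m[X3→φ5] = [T, T]
r2 m[X3→φ6] = [F, T]
r2 m[X8→φ1] = [F, T]
r2 m[X8→φ2] = [F, T]
r2 m[X8→φ4] = [F, T]
r2 m[X8→φ6] = [F, T]
r2 m[X0→φ2] = [T, T]
r2 m[X4→φ4] = [T, T]
r2 m[X12→φ0] = [T, T]
r2 m[X12→φ1] = [T, F]
r2 m[X15→φ3] = [T, T]
r3 m[φ0→X9] = [T, T]
r3 m[φ0→X12] = [T, F]
r3 m[φ1→X8] = [F, T]
r3 m[φ1→X12] = [T, F]
r3 m[φ2→X8] = [F, T]
r3 m[φ2→X0] = [T, F]
r3 m[φ3→X9] = [T, T]
r3 m[φ3→X15] = [T, F]
r3 m[φ4→X8] = [F, T]
r3 m[φ4→X4] = [T, T]
r3 m[φ5→X9] = [T, F]
r3 m[φ5→X3] = [F, T]
r3 m[φ6→X3] = [F, T]
r3 m[φ6→X8] = [F, T]
r3 m[X9→φ0] = [T, F]
r3 m[X9→φ3] = [T, F]
r3 m[X9→φ5] = [T, T]
r3 m[X3→φ5] = [T, T]
r3 m[X3→φ6] = [F, T]
r3 m[X8→φ1] = [F, T]
r3 m[X8→φ2] = [F, T]
r3 m[X8→φ4] = [F, T]
r3 m[X8→φ6] = [F, T]
r3 m[X0→φ2] = [T, T]
r3 m[X4→φ4] = [T, T]
r3 m[X12→φ0] = [T, T]
r3 m[X12→φ1] = [T, F]
r3 m[X15→φ3] = [T, T]
r4 m[φ0→X9] = [T, T]
r4 m[φ0→X12] = [T, F]
r4 m[φ1→X8] = [F, T]
r4 m[φ1→X12] = [T, F]
r4 m[φ2→X8] = [F, T]
r4 m[φ2→X0] = [T, F]
r4 m[φ3→X9] = [T, T]
r4 m[φ3→X15] = [T, F]
r4 m[φ4→X8] = [F, T]
r4 m[φ4→X4] = [T, T]
r4 m[φ5→X9] = [T, F]
r4 m[φ5→X3] = [F, T]
r4 m[φ6→X3] = [F, T]
r4 m[φ6→X8] = [F, T]
r4 m[X9→φ0] = [T, F]
r4 m[X9→φ3] = [T, F]
r4 m[X9→φ5] = [T, T]
r4 m[X3→φ5] = [F, T]
r4 m[X3→φ6] = [F, T]
r4 m[X8→φ1] = [F, T]
r4 m[X8→φ2] = [F, T]
r4 m[X8→φ4] = [F, T]
r4 m[X8→φ6] = [F, T]
r4 m[X0→φ2] = [T, T]
r4 m[X4→φ4] = [T, T]
r4 m[X12→φ0] = [T, F]
r4 m[X12→φ1] = [T, F]
r4 m[X15→φ3] = [T, T]
r5 m[φ0→X9] = [T, T]
r5 m[φ0→X12] = [T, F]
r5 m[φ1→X8] = [F, T]
r5 m[φ1→X12] = [T, F]
r5 m[φ2→X8] = [F, T]
r5 m[φ2→X0] = [T, F]
r5 m[φ3→X9] = [T, T]
r5 m[φ3→X15] = [T, F]
r5 m[φ4→X8] = [F, T]
r5 m[φ4→X4] = [T, T]
r5 m[φ5→X9] = [T, F]
r5 m[φ5→X3] = [F, T]
r5 m[φ6→X3] = [F, T]
r5 m[φ6→X8] = [F, T]
r5 m[X9→φ0] = [T, F]
r5 m[X9→φ3] = [T, F]
r5 m[X9→φ5] = [T, T]
r5 m[X3→φ5] = [F, T]
r5 m[X3→φ6] = [F, T]
r5 m[X8→φ1] = [F, T]
r5 m[X8→φ2] = [F, T]
r5 m[X8→φ4] = [F, T]
r5 m[X8→φ6] = [F, T]
r5 m[X0→φ2] = [T, T]
r5 m[X4→φ4] = [T, T]
r5 m[X12→φ0] = [T, F]
r5 m[X12→φ1] = [T, F]
r5 m[X15→φ3] = [T, T]
fixed point reached at round 5
messages reach a fixed point at round 5

CONVERGED at round 5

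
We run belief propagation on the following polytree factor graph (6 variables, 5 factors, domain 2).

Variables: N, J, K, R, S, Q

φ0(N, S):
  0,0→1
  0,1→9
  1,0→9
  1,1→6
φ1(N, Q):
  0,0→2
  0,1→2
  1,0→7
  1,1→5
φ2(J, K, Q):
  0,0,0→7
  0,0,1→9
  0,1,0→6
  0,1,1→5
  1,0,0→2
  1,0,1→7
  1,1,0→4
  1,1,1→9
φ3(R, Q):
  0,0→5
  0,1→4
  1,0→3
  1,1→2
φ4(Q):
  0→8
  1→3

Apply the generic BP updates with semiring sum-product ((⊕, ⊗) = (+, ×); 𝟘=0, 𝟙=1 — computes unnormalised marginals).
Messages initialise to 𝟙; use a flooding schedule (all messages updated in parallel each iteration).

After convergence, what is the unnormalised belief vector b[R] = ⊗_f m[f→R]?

init: all messages = 𝟙 over 2 values
r1 m[φ0→N] = [10, 15]
r1 m[φ0→S] = [10, 15]
r1 m[φ1→N] = [4, 12]
r1 m[φ1→Q] = [9, 7]
r1 m[φ2→J] = [27, 22]
r1 m[φ2→K] = [25, 24]
r1 m[φ2→Q] = [19, 30]
r1 m[φ3→R] = [9, 5]
r1 m[φ3→Q] = [8, 6]
r1 m[φ4→Q] = [8, 3]
r1 m[N→φ0] = [1, 1]
r1 m[N→φ1] = [1, 1]
r1 m[J→φ2] = [1, 1]
r1 m[K→φ2] = [1, 1]
r1 m[R→φ3] = [1, 1]
r1 m[S→φ0] = [1, 1]
r1 m[Q→φ1] = [1, 1]
r1 m[Q→φ2] = [1, 1]
r1 m[Q→φ3] = [1, 1]
r1 m[Q→φ4] = [1, 1]
r2 m[φ0→N] = [10, 15]
r2 m[φ0→S] = [10, 15]
r2 m[φ1→N] = [4, 12]
r2 m[φ1→Q] = [9, 7]
r2 m[φ2→J] = [27, 22]
r2 m[φ2→K] = [25, 24]
r2 m[φ2→Q] = [19, 30]
r2 m[φ3→R] = [9, 5]
r2 m[φ3→Q] = [8, 6]
r2 m[φ4→Q] = [8, 3]
r2 m[N→φ0] = [4, 12]
r2 m[N→φ1] = [10, 15]
r2 m[J→φ2] = [1, 1]
r2 m[K→φ2] = [1, 1]
r2 m[R→φ3] = [1, 1]
r2 m[S→φ0] = [1, 1]
r2 m[Q→φ1] = [1216, 540]
r2 m[Q→φ2] = [576, 126]
r2 m[Q→φ3] = [1368, 630]
r2 m[Q→φ4] = [1368, 1260]
r3 m[φ0→N] = [10, 15]
r3 m[φ0→S] = [112, 108]
r3 m[φ1→N] = [3512, 11212]
r3 m[φ1→Q] = [125, 95]
r3 m[φ2→J] = [9252, 5472]
r3 m[φ2→K] = [7200, 7524]
r3 m[φ2→Q] = [19, 30]
r3 m[φ3→R] = [9360, 5364]
r3 m[φ3→Q] = [8, 6]
r3 m[φ4→Q] = [8, 3]
r3 m[N→φ0] = [4, 12]
r3 m[N→φ1] = [10, 15]
r3 m[J→φ2] = [1, 1]
r3 m[K→φ2] = [1, 1]
r3 m[R→φ3] = [1, 1]
r3 m[S→φ0] = [1, 1]
r3 m[Q→φ1] = [1216, 540]
r3 m[Q→φ2] = [576, 126]
r3 m[Q→φ3] = [1368, 630]
r3 m[Q→φ4] = [1368, 1260]
r4 m[φ0→N] = [10, 15]
r4 m[φ0→S] = [112, 108]
r4 m[φ1→N] = [3512, 11212]
r4 m[φ1→Q] = [125, 95]
r4 m[φ2→J] = [9252, 5472]
r4 m[φ2→K] = [7200, 7524]
r4 m[φ2→Q] = [19, 30]
r4 m[φ3→R] = [9360, 5364]
r4 m[φ3→Q] = [8, 6]
r4 m[φ4→Q] = [8, 3]
r4 m[N→φ0] = [3512, 11212]
r4 m[N→φ1] = [10, 15]
r4 m[J→φ2] = [1, 1]
r4 m[K→φ2] = [1, 1]
r4 m[R→φ3] = [1, 1]
r4 m[S→φ0] = [1, 1]
r4 m[Q→φ1] = [1216, 540]
r4 m[Q→φ2] = [8000, 1710]
r4 m[Q→φ3] = [19000, 8550]
r4 m[Q→φ4] = [19000, 17100]
r5 m[φ0→N] = [10, 15]
r5 m[φ0→S] = [104420, 98880]
r5 m[φ1→N] = [3512, 11212]
r5 m[φ1→Q] = [125, 95]
r5 m[φ2→J] = [127940, 75360]
r5 m[φ2→K] = [99360, 103940]
r5 m[φ2→Q] = [19, 30]
r5 m[φ3→R] = [129200, 74100]
r5 m[φ3→Q] = [8, 6]
r5 m[φ4→Q] = [8, 3]
r5 m[N→φ0] = [3512, 11212]
r5 m[N→φ1] = [10, 15]
r5 m[J→φ2] = [1, 1]
r5 m[K→φ2] = [1, 1]
r5 m[R→φ3] = [1, 1]
r5 m[S→φ0] = [1, 1]
r5 m[Q→φ1] = [1216, 540]
r5 m[Q→φ2] = [8000, 1710]
r5 m[Q→φ3] = [19000, 8550]
r5 m[Q→φ4] = [19000, 17100]
r6 m[φ0→N] = [10, 15]
r6 m[φ0→S] = [104420, 98880]
r6 m[φ1→N] = [3512, 11212]
r6 m[φ1→Q] = [125, 95]
r6 m[φ2→J] = [127940, 75360]
r6 m[φ2→K] = [99360, 103940]
r6 m[φ2→Q] = [19, 30]
r6 m[φ3→R] = [129200, 74100]
r6 m[φ3→Q] = [8, 6]
r6 m[φ4→Q] = [8, 3]
r6 m[N→φ0] = [3512, 11212]
r6 m[N→φ1] = [10, 15]
r6 m[J→φ2] = [1, 1]
r6 m[K→φ2] = [1, 1]
r6 m[R→φ3] = [1, 1]
r6 m[S→φ0] = [1, 1]
r6 m[Q→φ1] = [1216, 540]
r6 m[Q→φ2] = [8000, 1710]
r6 m[Q→φ3] = [19000, 8550]
r6 m[Q→φ4] = [19000, 17100]
fixed point reached at round 6
b[R] = ⊗ incoming = [129200, 74100]

b[R] = [129200, 74100]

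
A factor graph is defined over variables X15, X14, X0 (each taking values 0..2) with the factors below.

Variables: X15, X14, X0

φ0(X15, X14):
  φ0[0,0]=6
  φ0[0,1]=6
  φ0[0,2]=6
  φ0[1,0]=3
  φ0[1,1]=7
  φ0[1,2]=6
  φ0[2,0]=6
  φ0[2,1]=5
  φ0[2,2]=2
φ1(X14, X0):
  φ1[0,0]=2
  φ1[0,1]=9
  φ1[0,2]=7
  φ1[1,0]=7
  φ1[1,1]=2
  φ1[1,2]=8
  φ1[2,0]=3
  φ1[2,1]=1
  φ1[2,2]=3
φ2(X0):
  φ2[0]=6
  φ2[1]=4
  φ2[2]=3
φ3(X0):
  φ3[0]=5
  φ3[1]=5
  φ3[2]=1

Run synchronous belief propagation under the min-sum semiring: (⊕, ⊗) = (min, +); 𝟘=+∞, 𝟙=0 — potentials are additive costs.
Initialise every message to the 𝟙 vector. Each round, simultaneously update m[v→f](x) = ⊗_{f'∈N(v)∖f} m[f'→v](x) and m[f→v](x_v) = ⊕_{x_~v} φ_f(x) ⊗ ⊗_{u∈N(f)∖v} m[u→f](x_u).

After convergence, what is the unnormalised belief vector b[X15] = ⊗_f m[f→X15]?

b[X15] = [13, 13, 9]

init: all messages = 𝟙 over 3 values
r1 m[φ0→X15] = [6, 3, 2]
r1 m[φ0→X14] = [3, 5, 2]
r1 m[φ1→X14] = [2, 2, 1]
r1 m[φ1→X0] = [2, 1, 3]
r1 m[φ2→X0] = [6, 4, 3]
r1 m[φ3→X0] = [5, 5, 1]
r1 m[X15→φ0] = [0, 0, 0]
r1 m[X14→φ0] = [0, 0, 0]
r1 m[X14→φ1] = [0, 0, 0]
r1 m[X0→φ1] = [0, 0, 0]
r1 m[X0→φ2] = [0, 0, 0]
r1 m[X0→φ3] = [0, 0, 0]
r2 m[φ0→X15] = [6, 3, 2]
r2 m[φ0→X14] = [3, 5, 2]
r2 m[φ1→X14] = [2, 2, 1]
r2 m[φ1→X0] = [2, 1, 3]
r2 m[φ2→X0] = [6, 4, 3]
r2 m[φ3→X0] = [5, 5, 1]
r2 m[X15→φ0] = [0, 0, 0]
r2 m[X14→φ0] = [2, 2, 1]
r2 m[X14→φ1] = [3, 5, 2]
r2 m[X0→φ1] = [11, 9, 4]
r2 m[X0→φ2] = [7, 6, 4]
r2 m[X0→φ3] = [8, 5, 6]
r3 m[φ0→X15] = [7, 5, 3]
r3 m[φ0→X14] = [3, 5, 2]
r3 m[φ1→X14] = [11, 11, 7]
r3 m[φ1→X0] = [5, 3, 5]
r3 m[φ2→X0] = [6, 4, 3]
r3 m[φ3→X0] = [5, 5, 1]
r3 m[X15→φ0] = [0, 0, 0]
r3 m[X14→φ0] = [2, 2, 1]
r3 m[X14→φ1] = [3, 5, 2]
r3 m[X0→φ1] = [11, 9, 4]
r3 m[X0→φ2] = [7, 6, 4]
r3 m[X0→φ3] = [8, 5, 6]
r4 m[φ0→X15] = [7, 5, 3]
r4 m[φ0→X14] = [3, 5, 2]
r4 m[φ1→X14] = [11, 11, 7]
r4 m[φ1→X0] = [5, 3, 5]
r4 m[φ2→X0] = [6, 4, 3]
r4 m[φ3→X0] = [5, 5, 1]
r4 m[X15→φ0] = [0, 0, 0]
r4 m[X14→φ0] = [11, 11, 7]
r4 m[X14→φ1] = [3, 5, 2]
r4 m[X0→φ1] = [11, 9, 4]
r4 m[X0→φ2] = [10, 8, 6]
r4 m[X0→φ3] = [11, 7, 8]
r5 m[φ0→X15] = [13, 13, 9]
r5 m[φ0→X14] = [3, 5, 2]
r5 m[φ1→X14] = [11, 11, 7]
r5 m[φ1→X0] = [5, 3, 5]
r5 m[φ2→X0] = [6, 4, 3]
r5 m[φ3→X0] = [5, 5, 1]
r5 m[X15→φ0] = [0, 0, 0]
r5 m[X14→φ0] = [11, 11, 7]
r5 m[X14→φ1] = [3, 5, 2]
r5 m[X0→φ1] = [11, 9, 4]
r5 m[X0→φ2] = [10, 8, 6]
r5 m[X0→φ3] = [11, 7, 8]
r6 m[φ0→X15] = [13, 13, 9]
r6 m[φ0→X14] = [3, 5, 2]
r6 m[φ1→X14] = [11, 11, 7]
r6 m[φ1→X0] = [5, 3, 5]
r6 m[φ2→X0] = [6, 4, 3]
r6 m[φ3→X0] = [5, 5, 1]
r6 m[X15→φ0] = [0, 0, 0]
r6 m[X14→φ0] = [11, 11, 7]
r6 m[X14→φ1] = [3, 5, 2]
r6 m[X0→φ1] = [11, 9, 4]
r6 m[X0→φ2] = [10, 8, 6]
r6 m[X0→φ3] = [11, 7, 8]
fixed point reached at round 6
b[X15] = ⊗ incoming = [13, 13, 9]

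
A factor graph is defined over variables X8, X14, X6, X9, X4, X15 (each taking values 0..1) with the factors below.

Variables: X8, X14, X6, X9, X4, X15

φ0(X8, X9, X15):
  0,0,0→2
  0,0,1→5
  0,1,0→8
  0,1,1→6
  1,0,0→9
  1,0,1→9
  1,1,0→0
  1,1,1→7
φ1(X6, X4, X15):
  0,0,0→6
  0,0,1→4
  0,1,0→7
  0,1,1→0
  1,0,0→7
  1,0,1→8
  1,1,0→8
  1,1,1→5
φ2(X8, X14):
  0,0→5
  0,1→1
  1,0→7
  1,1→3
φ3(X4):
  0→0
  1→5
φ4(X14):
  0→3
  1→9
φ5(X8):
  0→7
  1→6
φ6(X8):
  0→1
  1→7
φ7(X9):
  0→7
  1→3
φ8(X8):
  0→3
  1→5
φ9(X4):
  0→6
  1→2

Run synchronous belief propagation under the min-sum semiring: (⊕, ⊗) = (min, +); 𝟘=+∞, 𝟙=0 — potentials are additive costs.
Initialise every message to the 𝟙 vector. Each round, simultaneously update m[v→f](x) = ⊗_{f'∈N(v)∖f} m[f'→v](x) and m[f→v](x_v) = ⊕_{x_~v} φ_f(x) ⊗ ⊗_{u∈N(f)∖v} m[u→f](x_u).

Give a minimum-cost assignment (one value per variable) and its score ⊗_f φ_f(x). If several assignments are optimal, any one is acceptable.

init: all messages = 𝟙 over 2 values
r1 m[φ0→X8] = [2, 0]
r1 m[φ0→X9] = [2, 0]
r1 m[φ0→X15] = [0, 5]
r1 m[φ1→X6] = [0, 5]
r1 m[φ1→X4] = [4, 0]
r1 m[φ1→X15] = [6, 0]
r1 m[φ2→X8] = [1, 3]
r1 m[φ2→X14] = [5, 1]
r1 m[φ3→X4] = [0, 5]
r1 m[φ4→X14] = [3, 9]
r1 m[φ5→X8] = [7, 6]
r1 m[φ6→X8] = [1, 7]
r1 m[φ7→X9] = [7, 3]
r1 m[φ8→X8] = [3, 5]
r1 m[φ9→X4] = [6, 2]
r1 m[X8→φ0] = [0, 0]
r1 m[X8→φ2] = [0, 0]
r1 m[X8→φ5] = [0, 0]
r1 m[X8→φ6] = [0, 0]
r1 m[X8→φ8] = [0, 0]
r1 m[X14→φ2] = [0, 0]
r1 m[X14→φ4] = [0, 0]
r1 m[X6→φ1] = [0, 0]
r1 m[X9→φ0] = [0, 0]
r1 m[X9→φ7] = [0, 0]
r1 m[X4→φ1] = [0, 0]
r1 m[X4→φ3] = [0, 0]
r1 m[X4→φ9] = [0, 0]
r1 m[X15→φ0] = [0, 0]
r1 m[X15→φ1] = [0, 0]
r2 m[φ0→X8] = [2, 0]
r2 m[φ0→X9] = [2, 0]
r2 m[φ0→X15] = [0, 5]
r2 m[φ1→X6] = [0, 5]
r2 m[φ1→X4] = [4, 0]
r2 m[φ1→X15] = [6, 0]
r2 m[φ2→X8] = [1, 3]
r2 m[φ2→X14] = [5, 1]
r2 m[φ3→X4] = [0, 5]
r2 m[φ4→X14] = [3, 9]
r2 m[φ5→X8] = [7, 6]
r2 m[φ6→X8] = [1, 7]
r2 m[φ7→X9] = [7, 3]
r2 m[φ8→X8] = [3, 5]
r2 m[φ9→X4] = [6, 2]
r2 m[X8→φ0] = [12, 21]
r2 m[X8→φ2] = [13, 18]
r2 m[X8→φ5] = [7, 15]
r2 m[X8→φ6] = [13, 14]
r2 m[X8→φ8] = [11, 16]
r2 m[X14→φ2] = [3, 9]
r2 m[X14→φ4] = [5, 1]
r2 m[X6→φ1] = [0, 0]
r2 m[X9→φ0] = [7, 3]
r2 m[X9→φ7] = [2, 0]
r2 m[X4→φ1] = [6, 7]
r2 m[X4→φ3] = [10, 2]
r2 m[X4→φ9] = [4, 5]
r2 m[X15→φ0] = [6, 0]
r2 m[X15→φ1] = [0, 5]
r3 m[φ0→X8] = [9, 9]
r3 m[φ0→X9] = [17, 18]
r3 m[φ0→X15] = [21, 21]
r3 m[φ1→X6] = [12, 13]
r3 m[φ1→X4] = [6, 5]
r3 m[φ1→X15] = [12, 7]
r3 m[φ2→X8] = [8, 10]
r3 m[φ2→X14] = [18, 14]
r3 m[φ3→X4] = [0, 5]
r3 m[φ4→X14] = [3, 9]
r3 m[φ5→X8] = [7, 6]
r3 m[φ6→X8] = [1, 7]
r3 m[φ7→X9] = [7, 3]
r3 m[φ8→X8] = [3, 5]
r3 m[φ9→X4] = [6, 2]
r3 m[X8→φ0] = [12, 21]
r3 m[X8→φ2] = [13, 18]
r3 m[X8→φ5] = [7, 15]
r3 m[X8→φ6] = [13, 14]
r3 m[X8→φ8] = [11, 16]
r3 m[X14→φ2] = [3, 9]
r3 m[X14→φ4] = [5, 1]
r3 m[X6→φ1] = [0, 0]
r3 m[X9→φ0] = [7, 3]
r3 m[X9→φ7] = [2, 0]
r3 m[X4→φ1] = [6, 7]
r3 m[X4→φ3] = [10, 2]
r3 m[X4→φ9] = [4, 5]
r3 m[X15→φ0] = [6, 0]
r3 m[X15→φ1] = [0, 5]
r4 m[φ0→X8] = [9, 9]
r4 m[φ0→X9] = [17, 18]
r4 m[φ0→X15] = [21, 21]
r4 m[φ1→X6] = [12, 13]
r4 m[φ1→X4] = [6, 5]
r4 m[φ1→X15] = [12, 7]
r4 m[φ2→X8] = [8, 10]
r4 m[φ2→X14] = [18, 14]
r4 m[φ3→X4] = [0, 5]
r4 m[φ4→X14] = [3, 9]
r4 m[φ5→X8] = [7, 6]
r4 m[φ6→X8] = [1, 7]
r4 m[φ7→X9] = [7, 3]
r4 m[φ8→X8] = [3, 5]
r4 m[φ9→X4] = [6, 2]
r4 m[X8→φ0] = [19, 28]
r4 m[X8→φ2] = [20, 27]
r4 m[X8→φ5] = [21, 31]
r4 m[X8→φ6] = [27, 30]
r4 m[X8→φ8] = [25, 32]
r4 m[X14→φ2] = [3, 9]
r4 m[X14→φ4] = [18, 14]
r4 m[X6→φ1] = [0, 0]
r4 m[X9→φ0] = [7, 3]
r4 m[X9→φ7] = [17, 18]
r4 m[X4→φ1] = [6, 7]
r4 m[X4→φ3] = [12, 7]
r4 m[X4→φ9] = [6, 10]
r4 m[X15→φ0] = [12, 7]
r4 m[X15→φ1] = [21, 21]
r5 m[φ0→X8] = [16, 15]
r5 m[φ0→X9] = [31, 32]
r5 m[φ0→X15] = [28, 28]
r5 m[φ1→X6] = [28, 33]
r5 m[φ1→X4] = [25, 21]
r5 m[φ1→X15] = [12, 7]
r5 m[φ2→X8] = [8, 10]
r5 m[φ2→X14] = [25, 21]
r5 m[φ3→X4] = [0, 5]
r5 m[φ4→X14] = [3, 9]
r5 m[φ5→X8] = [7, 6]
r5 m[φ6→X8] = [1, 7]
r5 m[φ7→X9] = [7, 3]
r5 m[φ8→X8] = [3, 5]
r5 m[φ9→X4] = [6, 2]
r5 m[X8→φ0] = [19, 28]
r5 m[X8→φ2] = [20, 27]
r5 m[X8→φ5] = [21, 31]
r5 m[X8→φ6] = [27, 30]
r5 m[X8→φ8] = [25, 32]
r5 m[X14→φ2] = [3, 9]
r5 m[X14→φ4] = [18, 14]
r5 m[X6→φ1] = [0, 0]
r5 m[X9→φ0] = [7, 3]
r5 m[X9→φ7] = [17, 18]
r5 m[X4→φ1] = [6, 7]
r5 m[X4→φ3] = [12, 7]
r5 m[X4→φ9] = [6, 10]
r5 m[X15→φ0] = [12, 7]
r5 m[X15→φ1] = [21, 21]
r6 m[φ0→X8] = [16, 15]
r6 m[φ0→X9] = [31, 32]
r6 m[φ0→X15] = [28, 28]
r6 m[φ1→X6] = [28, 33]
r6 m[φ1→X4] = [25, 21]
r6 m[φ1→X15] = [12, 7]
r6 m[φ2→X8] = [8, 10]
r6 m[φ2→X14] = [25, 21]
r6 m[φ3→X4] = [0, 5]
r6 m[φ4→X14] = [3, 9]
r6 m[φ5→X8] = [7, 6]
r6 m[φ6→X8] = [1, 7]
r6 m[φ7→X9] = [7, 3]
r6 m[φ8→X8] = [3, 5]
r6 m[φ9→X4] = [6, 2]
r6 m[X8→φ0] = [19, 28]
r6 m[X8→φ2] = [27, 33]
r6 m[X8→φ5] = [28, 37]
r6 m[X8→φ6] = [34, 36]
r6 m[X8→φ8] = [32, 38]
r6 m[X14→φ2] = [3, 9]
r6 m[X14→φ4] = [25, 21]
r6 m[X6→φ1] = [0, 0]
r6 m[X9→φ0] = [7, 3]
r6 m[X9→φ7] = [31, 32]
r6 m[X4→φ1] = [6, 7]
r6 m[X4→φ3] = [31, 23]
r6 m[X4→φ9] = [25, 26]
r6 m[X15→φ0] = [12, 7]
r6 m[X15→φ1] = [28, 28]
r7 m[φ0→X8] = [16, 15]
r7 m[φ0→X9] = [31, 32]
r7 m[φ0→X15] = [28, 28]
r7 m[φ1→X6] = [35, 40]
r7 m[φ1→X4] = [32, 28]
r7 m[φ1→X15] = [12, 7]
r7 m[φ2→X8] = [8, 10]
r7 m[φ2→X14] = [32, 28]
r7 m[φ3→X4] = [0, 5]
r7 m[φ4→X14] = [3, 9]
r7 m[φ5→X8] = [7, 6]
r7 m[φ6→X8] = [1, 7]
r7 m[φ7→X9] = [7, 3]
r7 m[φ8→X8] = [3, 5]
r7 m[φ9→X4] = [6, 2]
r7 m[X8→φ0] = [19, 28]
r7 m[X8→φ2] = [27, 33]
r7 m[X8→φ5] = [28, 37]
r7 m[X8→φ6] = [34, 36]
r7 m[X8→φ8] = [32, 38]
r7 m[X14→φ2] = [3, 9]
r7 m[X14→φ4] = [25, 21]
r7 m[X6→φ1] = [0, 0]
r7 m[X9→φ0] = [7, 3]
r7 m[X9→φ7] = [31, 32]
r7 m[X4→φ1] = [6, 7]
r7 m[X4→φ3] = [31, 23]
r7 m[X4→φ9] = [25, 26]
r7 m[X15→φ0] = [12, 7]
r7 m[X15→φ1] = [28, 28]
r8 m[φ0→X8] = [16, 15]
r8 m[φ0→X9] = [31, 32]
r8 m[φ0→X15] = [28, 28]
r8 m[φ1→X6] = [35, 40]
r8 m[φ1→X4] = [32, 28]
r8 m[φ1→X15] = [12, 7]
r8 m[φ2→X8] = [8, 10]
r8 m[φ2→X14] = [32, 28]
r8 m[φ3→X4] = [0, 5]
r8 m[φ4→X14] = [3, 9]
r8 m[φ5→X8] = [7, 6]
r8 m[φ6→X8] = [1, 7]
r8 m[φ7→X9] = [7, 3]
r8 m[φ8→X8] = [3, 5]
r8 m[φ9→X4] = [6, 2]
r8 m[X8→φ0] = [19, 28]
r8 m[X8→φ2] = [27, 33]
r8 m[X8→φ5] = [28, 37]
r8 m[X8→φ6] = [34, 36]
r8 m[X8→φ8] = [32, 38]
r8 m[X14→φ2] = [3, 9]
r8 m[X14→φ4] = [32, 28]
r8 m[X6→φ1] = [0, 0]
r8 m[X9→φ0] = [7, 3]
r8 m[X9→φ7] = [31, 32]
r8 m[X4→φ1] = [6, 7]
r8 m[X4→φ3] = [38, 30]
r8 m[X4→φ9] = [32, 33]
r8 m[X15→φ0] = [12, 7]
r8 m[X15→φ1] = [28, 28]
r9 m[φ0→X8] = [16, 15]
r9 m[φ0→X9] = [31, 32]
r9 m[φ0→X15] = [28, 28]
r9 m[φ1→X6] = [35, 40]
r9 m[φ1→X4] = [32, 28]
r9 m[φ1→X15] = [12, 7]
r9 m[φ2→X8] = [8, 10]
r9 m[φ2→X14] = [32, 28]
r9 m[φ3→X4] = [0, 5]
r9 m[φ4→X14] = [3, 9]
r9 m[φ5→X8] = [7, 6]
r9 m[φ6→X8] = [1, 7]
r9 m[φ7→X9] = [7, 3]
r9 m[φ8→X8] = [3, 5]
r9 m[φ9→X4] = [6, 2]
r9 m[X8→φ0] = [19, 28]
r9 m[X8→φ2] = [27, 33]
r9 m[X8→φ5] = [28, 37]
r9 m[X8→φ6] = [34, 36]
r9 m[X8→φ8] = [32, 38]
r9 m[X14→φ2] = [3, 9]
r9 m[X14→φ4] = [32, 28]
r9 m[X6→φ1] = [0, 0]
r9 m[X9→φ0] = [7, 3]
r9 m[X9→φ7] = [31, 32]
r9 m[X4→φ1] = [6, 7]
r9 m[X4→φ3] = [38, 30]
r9 m[X4→φ9] = [32, 33]
r9 m[X15→φ0] = [12, 7]
r9 m[X15→φ1] = [28, 28]
fixed point reached at round 9
traceback from X8: (X8=0, X14=0, X6=0, X9=1, X4=1, X15=1), score=35

assignment: (X8=0, X14=0, X6=0, X9=1, X4=1, X15=1); score = 35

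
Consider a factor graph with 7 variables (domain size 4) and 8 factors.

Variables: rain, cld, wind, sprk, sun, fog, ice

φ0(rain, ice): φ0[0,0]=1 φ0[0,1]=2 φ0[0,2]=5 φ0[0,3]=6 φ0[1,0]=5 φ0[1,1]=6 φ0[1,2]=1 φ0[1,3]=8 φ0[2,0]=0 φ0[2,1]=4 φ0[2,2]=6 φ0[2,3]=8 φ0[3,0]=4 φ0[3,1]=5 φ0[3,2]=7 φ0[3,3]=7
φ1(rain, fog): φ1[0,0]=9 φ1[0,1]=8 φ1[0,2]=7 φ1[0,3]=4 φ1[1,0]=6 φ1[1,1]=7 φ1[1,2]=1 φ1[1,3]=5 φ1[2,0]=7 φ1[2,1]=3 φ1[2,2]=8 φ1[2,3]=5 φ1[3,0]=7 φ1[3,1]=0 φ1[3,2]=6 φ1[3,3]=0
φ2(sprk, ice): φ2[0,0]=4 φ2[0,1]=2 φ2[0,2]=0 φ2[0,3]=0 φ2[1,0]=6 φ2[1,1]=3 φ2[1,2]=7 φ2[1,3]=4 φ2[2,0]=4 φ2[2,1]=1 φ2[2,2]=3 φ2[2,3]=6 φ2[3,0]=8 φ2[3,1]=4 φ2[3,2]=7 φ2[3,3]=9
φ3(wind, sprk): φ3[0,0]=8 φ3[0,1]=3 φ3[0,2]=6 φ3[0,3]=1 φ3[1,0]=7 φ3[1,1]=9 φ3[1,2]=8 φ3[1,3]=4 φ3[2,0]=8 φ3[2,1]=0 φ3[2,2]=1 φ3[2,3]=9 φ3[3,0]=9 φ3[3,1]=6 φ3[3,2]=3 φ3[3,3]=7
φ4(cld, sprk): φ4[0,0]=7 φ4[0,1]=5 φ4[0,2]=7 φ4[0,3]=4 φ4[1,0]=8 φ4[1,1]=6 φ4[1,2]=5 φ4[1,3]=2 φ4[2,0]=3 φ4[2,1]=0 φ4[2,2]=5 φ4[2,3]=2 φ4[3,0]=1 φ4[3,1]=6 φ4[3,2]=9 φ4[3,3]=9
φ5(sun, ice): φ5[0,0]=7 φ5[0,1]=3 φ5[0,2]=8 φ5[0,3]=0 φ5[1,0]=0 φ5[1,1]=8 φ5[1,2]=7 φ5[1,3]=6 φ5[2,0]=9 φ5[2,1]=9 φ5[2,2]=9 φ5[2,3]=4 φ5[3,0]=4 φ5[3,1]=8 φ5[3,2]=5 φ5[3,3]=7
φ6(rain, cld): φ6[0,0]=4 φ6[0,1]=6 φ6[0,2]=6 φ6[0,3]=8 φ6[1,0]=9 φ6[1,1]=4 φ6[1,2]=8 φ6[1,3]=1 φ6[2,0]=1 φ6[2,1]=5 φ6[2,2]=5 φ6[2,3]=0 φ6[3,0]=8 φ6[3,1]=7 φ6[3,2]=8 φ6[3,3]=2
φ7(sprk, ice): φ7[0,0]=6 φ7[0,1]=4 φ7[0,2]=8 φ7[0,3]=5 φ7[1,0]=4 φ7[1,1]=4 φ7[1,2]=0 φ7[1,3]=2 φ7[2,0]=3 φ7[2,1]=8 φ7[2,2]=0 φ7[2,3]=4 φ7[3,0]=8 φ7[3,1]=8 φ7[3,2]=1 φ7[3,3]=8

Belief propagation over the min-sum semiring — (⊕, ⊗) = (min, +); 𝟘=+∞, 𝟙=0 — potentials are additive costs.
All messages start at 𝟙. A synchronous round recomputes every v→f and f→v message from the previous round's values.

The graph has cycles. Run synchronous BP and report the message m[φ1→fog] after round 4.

init: all messages = 𝟙 over 4 values
r1 m[φ0→rain] = [1, 1, 0, 4]
r1 m[φ0→ice] = [0, 2, 1, 6]
r1 m[φ1→rain] = [4, 1, 3, 0]
r1 m[φ1→fog] = [6, 0, 1, 0]
r1 m[φ2→sprk] = [0, 3, 1, 4]
r1 m[φ2→ice] = [4, 1, 0, 0]
r1 m[φ3→wind] = [1, 4, 0, 3]
r1 m[φ3→sprk] = [7, 0, 1, 1]
r1 m[φ4→cld] = [4, 2, 0, 1]
r1 m[φ4→sprk] = [1, 0, 5, 2]
r1 m[φ5→sun] = [0, 0, 4, 4]
r1 m[φ5→ice] = [0, 3, 5, 0]
r1 m[φ6→rain] = [4, 1, 0, 2]
r1 m[φ6→cld] = [1, 4, 5, 0]
r1 m[φ7→sprk] = [4, 0, 0, 1]
r1 m[φ7→ice] = [3, 4, 0, 2]
r1 m[rain→φ0] = [0, 0, 0, 0]
r1 m[rain→φ1] = [0, 0, 0, 0]
r1 m[rain→φ6] = [0, 0, 0, 0]
r1 m[cld→φ4] = [0, 0, 0, 0]
r1 m[cld→φ6] = [0, 0, 0, 0]
r1 m[wind→φ3] = [0, 0, 0, 0]
r1 m[sprk→φ2] = [0, 0, 0, 0]
r1 m[sprk→φ3] = [0, 0, 0, 0]
r1 m[sprk→φ4] = [0, 0, 0, 0]
r1 m[sprk→φ7] = [0, 0, 0, 0]
r1 m[sun→φ5] = [0, 0, 0, 0]
r1 m[fog→φ1] = [0, 0, 0, 0]
r1 m[ice→φ0] = [0, 0, 0, 0]
r1 m[ice→φ2] = [0, 0, 0, 0]
r1 m[ice→φ5] = [0, 0, 0, 0]
r1 m[ice→φ7] = [0, 0, 0, 0]
r2 m[φ0→rain] = [1, 1, 0, 4]
r2 m[φ0→ice] = [0, 2, 1, 6]
r2 m[φ1→rain] = [4, 1, 3, 0]
r2 m[φ1→fog] = [6, 0, 1, 0]
r2 m[φ2→sprk] = [0, 3, 1, 4]
r2 m[φ2→ice] = [4, 1, 0, 0]
r2 m[φ3→wind] = [1, 4, 0, 3]
r2 m[φ3→sprk] = [7, 0, 1, 1]
r2 m[φ4→cld] = [4, 2, 0, 1]
r2 m[φ4→sprk] = [1, 0, 5, 2]
r2 m[φ5→sun] = [0, 0, 4, 4]
r2 m[φ5→ice] = [0, 3, 5, 0]
r2 m[φ6→rain] = [4, 1, 0, 2]
r2 m[φ6→cld] = [1, 4, 5, 0]
r2 m[φ7→sprk] = [4, 0, 0, 1]
r2 m[φ7→ice] = [3, 4, 0, 2]
r2 m[rain→φ0] = [8, 2, 3, 2]
r2 m[rain→φ1] = [5, 2, 0, 6]
r2 m[rain→φ6] = [5, 2, 3, 4]
r2 m[cld→φ4] = [1, 4, 5, 0]
r2 m[cld→φ6] = [4, 2, 0, 1]
r2 m[wind→φ3] = [0, 0, 0, 0]
r2 m[sprk→φ2] = [12, 0, 6, 4]
r2 m[sprk→φ3] = [5, 3, 6, 7]
r2 m[sprk→φ4] = [11, 3, 2, 6]
r2 m[sprk→φ7] = [8, 3, 7, 7]
r2 m[sun→φ5] = [0, 0, 0, 0]
r2 m[fog→φ1] = [0, 0, 0, 0]
r2 m[ice→φ0] = [7, 8, 5, 2]
r2 m[ice→φ2] = [3, 9, 6, 8]
r2 m[ice→φ5] = [7, 7, 1, 8]
r2 m[ice→φ7] = [4, 6, 6, 6]
r3 m[φ0→rain] = [8, 6, 7, 9]
r3 m[φ0→ice] = [3, 7, 3, 9]
r3 m[φ1→rain] = [4, 1, 3, 0]
r3 m[φ1→fog] = [7, 3, 3, 5]
r3 m[φ2→sprk] = [6, 9, 7, 11]
r3 m[φ2→ice] = [6, 3, 7, 4]
r3 m[φ3→wind] = [6, 11, 3, 9]
r3 m[φ3→sprk] = [7, 0, 1, 1]
r3 m[φ4→cld] = [8, 7, 3, 9]
r3 m[φ4→sprk] = [1, 5, 8, 5]
r3 m[φ5→sun] = [8, 7, 10, 6]
r3 m[φ5→ice] = [0, 3, 5, 0]
r3 m[φ6→rain] = [6, 2, 1, 3]
r3 m[φ6→cld] = [4, 6, 8, 3]
r3 m[φ7→sprk] = [10, 6, 6, 7]
r3 m[φ7→ice] = [7, 7, 3, 5]
r3 m[rain→φ0] = [8, 2, 3, 2]
r3 m[rain→φ1] = [5, 2, 0, 6]
r3 m[rain→φ6] = [5, 2, 3, 4]
r3 m[cld→φ4] = [1, 4, 5, 0]
r3 m[cld→φ6] = [4, 2, 0, 1]
r3 m[wind→φ3] = [0, 0, 0, 0]
r3 m[sprk→φ2] = [12, 0, 6, 4]
r3 m[sprk→φ3] = [5, 3, 6, 7]
r3 m[sprk→φ4] = [11, 3, 2, 6]
r3 m[sprk→φ7] = [8, 3, 7, 7]
r3 m[sun→φ5] = [0, 0, 0, 0]
r3 m[fog→φ1] = [0, 0, 0, 0]
r3 m[ice→φ0] = [7, 8, 5, 2]
r3 m[ice→φ2] = [3, 9, 6, 8]
r3 m[ice→φ5] = [7, 7, 1, 8]
r3 m[ice→φ7] = [4, 6, 6, 6]
r4 m[φ0→rain] = [8, 6, 7, 9]
r4 m[φ0→ice] = [3, 7, 3, 9]
r4 m[φ1→rain] = [4, 1, 3, 0]
r4 m[φ1→fog] = [7, 3, 3, 5]
r4 m[φ2→sprk] = [6, 9, 7, 11]
r4 m[φ2→ice] = [6, 3, 7, 4]
r4 m[φ3→wind] = [6, 11, 3, 9]
r4 m[φ3→sprk] = [7, 0, 1, 1]
r4 m[φ4→cld] = [8, 7, 3, 9]
r4 m[φ4→sprk] = [1, 5, 8, 5]
r4 m[φ5→sun] = [8, 7, 10, 6]
r4 m[φ5→ice] = [0, 3, 5, 0]
r4 m[φ6→rain] = [6, 2, 1, 3]
r4 m[φ6→cld] = [4, 6, 8, 3]
r4 m[φ7→sprk] = [10, 6, 6, 7]
r4 m[φ7→ice] = [7, 7, 3, 5]
r4 m[rain→φ0] = [10, 3, 4, 3]
r4 m[rain→φ1] = [14, 8, 8, 12]
r4 m[rain→φ6] = [12, 7, 10, 9]
r4 m[cld→φ4] = [4, 6, 8, 3]
r4 m[cld→φ6] = [8, 7, 3, 9]
r4 m[wind→φ3] = [0, 0, 0, 0]
r4 m[sprk→φ2] = [18, 11, 15, 13]
r4 m[sprk→φ3] = [17, 20, 21, 23]
r4 m[sprk→φ4] = [23, 15, 14, 19]
r4 m[sprk→φ7] = [14, 14, 16, 17]
r4 m[sun→φ5] = [0, 0, 0, 0]
r4 m[fog→φ1] = [0, 0, 0, 0]
r4 m[ice→φ0] = [13, 13, 15, 9]
r4 m[ice→φ2] = [10, 17, 11, 14]
r4 m[ice→φ5] = [16, 17, 13, 18]
r4 m[ice→φ7] = [9, 13, 15, 13]

message @ round 4 = [7, 3, 3, 5]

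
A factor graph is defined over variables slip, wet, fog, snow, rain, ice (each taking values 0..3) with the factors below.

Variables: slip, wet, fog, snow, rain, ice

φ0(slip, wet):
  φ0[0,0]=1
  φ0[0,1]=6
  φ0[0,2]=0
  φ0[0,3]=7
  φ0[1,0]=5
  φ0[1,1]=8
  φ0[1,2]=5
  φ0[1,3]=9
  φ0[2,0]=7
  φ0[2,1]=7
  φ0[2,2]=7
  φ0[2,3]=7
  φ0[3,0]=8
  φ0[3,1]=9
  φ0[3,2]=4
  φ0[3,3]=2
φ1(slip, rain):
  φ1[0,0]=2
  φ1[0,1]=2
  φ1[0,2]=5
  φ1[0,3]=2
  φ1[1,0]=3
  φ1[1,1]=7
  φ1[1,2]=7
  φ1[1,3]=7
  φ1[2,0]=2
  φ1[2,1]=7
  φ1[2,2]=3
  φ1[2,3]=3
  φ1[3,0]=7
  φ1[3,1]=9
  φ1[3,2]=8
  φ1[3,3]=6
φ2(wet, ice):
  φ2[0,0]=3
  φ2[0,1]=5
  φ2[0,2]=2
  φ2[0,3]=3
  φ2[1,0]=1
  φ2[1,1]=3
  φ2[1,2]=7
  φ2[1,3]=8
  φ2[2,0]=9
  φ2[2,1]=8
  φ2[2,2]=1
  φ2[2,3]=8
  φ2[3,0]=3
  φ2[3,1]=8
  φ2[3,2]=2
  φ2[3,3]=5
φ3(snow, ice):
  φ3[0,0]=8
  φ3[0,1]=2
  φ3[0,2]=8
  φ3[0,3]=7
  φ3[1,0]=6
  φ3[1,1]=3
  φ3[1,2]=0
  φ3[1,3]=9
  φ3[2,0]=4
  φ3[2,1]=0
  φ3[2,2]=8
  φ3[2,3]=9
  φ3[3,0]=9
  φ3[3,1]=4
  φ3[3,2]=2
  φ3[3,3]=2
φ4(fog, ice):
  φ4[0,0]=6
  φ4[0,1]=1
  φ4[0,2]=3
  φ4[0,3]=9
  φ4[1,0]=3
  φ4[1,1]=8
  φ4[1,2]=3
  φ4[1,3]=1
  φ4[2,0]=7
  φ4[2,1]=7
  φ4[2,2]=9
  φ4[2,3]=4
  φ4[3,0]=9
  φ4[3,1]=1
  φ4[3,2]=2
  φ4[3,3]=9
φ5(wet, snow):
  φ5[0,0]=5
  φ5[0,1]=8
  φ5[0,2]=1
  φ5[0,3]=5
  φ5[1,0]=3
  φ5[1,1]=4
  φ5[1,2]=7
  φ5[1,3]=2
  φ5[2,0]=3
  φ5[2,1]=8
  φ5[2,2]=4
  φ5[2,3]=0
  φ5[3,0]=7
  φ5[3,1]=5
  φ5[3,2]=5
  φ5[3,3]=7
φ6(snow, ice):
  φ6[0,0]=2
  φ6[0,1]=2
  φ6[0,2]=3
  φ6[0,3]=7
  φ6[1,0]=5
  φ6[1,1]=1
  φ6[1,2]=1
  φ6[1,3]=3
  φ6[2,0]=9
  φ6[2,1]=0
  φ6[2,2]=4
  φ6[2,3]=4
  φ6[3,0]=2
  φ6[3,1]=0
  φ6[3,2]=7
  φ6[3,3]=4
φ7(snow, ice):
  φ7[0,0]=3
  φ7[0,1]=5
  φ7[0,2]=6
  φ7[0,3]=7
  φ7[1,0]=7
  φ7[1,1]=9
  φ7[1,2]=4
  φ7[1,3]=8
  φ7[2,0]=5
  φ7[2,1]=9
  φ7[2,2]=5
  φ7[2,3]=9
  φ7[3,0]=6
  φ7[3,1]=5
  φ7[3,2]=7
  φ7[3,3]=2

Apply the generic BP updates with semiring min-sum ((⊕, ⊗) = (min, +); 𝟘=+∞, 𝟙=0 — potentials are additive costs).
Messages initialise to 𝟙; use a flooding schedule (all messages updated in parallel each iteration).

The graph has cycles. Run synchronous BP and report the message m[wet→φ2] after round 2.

init: all messages = 𝟙 over 4 values
r1 m[φ0→slip] = [0, 5, 7, 2]
r1 m[φ0→wet] = [1, 6, 0, 2]
r1 m[φ1→slip] = [2, 3, 2, 6]
r1 m[φ1→rain] = [2, 2, 3, 2]
r1 m[φ2→wet] = [2, 1, 1, 2]
r1 m[φ2→ice] = [1, 3, 1, 3]
r1 m[φ3→snow] = [2, 0, 0, 2]
r1 m[φ3→ice] = [4, 0, 0, 2]
r1 m[φ4→fog] = [1, 1, 4, 1]
r1 m[φ4→ice] = [3, 1, 2, 1]
r1 m[φ5→wet] = [1, 2, 0, 5]
r1 m[φ5→snow] = [3, 4, 1, 0]
r1 m[φ6→snow] = [2, 1, 0, 0]
r1 m[φ6→ice] = [2, 0, 1, 3]
r1 m[φ7→snow] = [3, 4, 5, 2]
r1 m[φ7→ice] = [3, 5, 4, 2]
r1 m[slip→φ0] = [0, 0, 0, 0]
r1 m[slip→φ1] = [0, 0, 0, 0]
r1 m[wet→φ0] = [0, 0, 0, 0]
r1 m[wet→φ2] = [0, 0, 0, 0]
r1 m[wet→φ5] = [0, 0, 0, 0]
r1 m[fog→φ4] = [0, 0, 0, 0]
r1 m[snow→φ3] = [0, 0, 0, 0]
r1 m[snow→φ5] = [0, 0, 0, 0]
r1 m[snow→φ6] = [0, 0, 0, 0]
r1 m[snow→φ7] = [0, 0, 0, 0]
r1 m[rain→φ1] = [0, 0, 0, 0]
r1 m[ice→φ2] = [0, 0, 0, 0]
r1 m[ice→φ3] = [0, 0, 0, 0]
r1 m[ice→φ4] = [0, 0, 0, 0]
r1 m[ice→φ6] = [0, 0, 0, 0]
r1 m[ice→φ7] = [0, 0, 0, 0]
r2 m[φ0→slip] = [0, 5, 7, 2]
r2 m[φ0→wet] = [1, 6, 0, 2]
r2 m[φ1→slip] = [2, 3, 2, 6]
r2 m[φ1→rain] = [2, 2, 3, 2]
r2 m[φ2→wet] = [2, 1, 1, 2]
r2 m[φ2→ice] = [1, 3, 1, 3]
r2 m[φ3→snow] = [2, 0, 0, 2]
r2 m[φ3→ice] = [4, 0, 0, 2]
r2 m[φ4→fog] = [1, 1, 4, 1]
r2 m[φ4→ice] = [3, 1, 2, 1]
r2 m[φ5→wet] = [1, 2, 0, 5]
r2 m[φ5→snow] = [3, 4, 1, 0]
r2 m[φ6→snow] = [2, 1, 0, 0]
r2 m[φ6→ice] = [2, 0, 1, 3]
r2 m[φ7→snow] = [3, 4, 5, 2]
r2 m[φ7→ice] = [3, 5, 4, 2]
r2 m[slip→φ0] = [2, 3, 2, 6]
r2 m[slip→φ1] = [0, 5, 7, 2]
r2 m[wet→φ0] = [3, 3, 1, 7]
r2 m[wet→φ2] = [2, 8, 0, 7]
r2 m[wet→φ5] = [3, 7, 1, 4]
r2 m[fog→φ4] = [0, 0, 0, 0]
r2 m[snow→φ3] = [8, 9, 6, 2]
r2 m[snow→φ5] = [7, 5, 5, 4]
r2 m[snow→φ6] = [8, 8, 6, 4]
r2 m[snow→φ7] = [7, 5, 1, 2]
r2 m[rain→φ1] = [0, 0, 0, 0]
r2 m[ice→φ2] = [12, 6, 7, 8]
r2 m[ice→φ3] = [9, 9, 8, 9]
r2 m[ice→φ4] = [10, 8, 6, 10]
r2 m[ice→φ6] = [11, 9, 7, 8]
r2 m[ice→φ7] = [10, 4, 4, 9]

message @ round 2 = [2, 8, 0, 7]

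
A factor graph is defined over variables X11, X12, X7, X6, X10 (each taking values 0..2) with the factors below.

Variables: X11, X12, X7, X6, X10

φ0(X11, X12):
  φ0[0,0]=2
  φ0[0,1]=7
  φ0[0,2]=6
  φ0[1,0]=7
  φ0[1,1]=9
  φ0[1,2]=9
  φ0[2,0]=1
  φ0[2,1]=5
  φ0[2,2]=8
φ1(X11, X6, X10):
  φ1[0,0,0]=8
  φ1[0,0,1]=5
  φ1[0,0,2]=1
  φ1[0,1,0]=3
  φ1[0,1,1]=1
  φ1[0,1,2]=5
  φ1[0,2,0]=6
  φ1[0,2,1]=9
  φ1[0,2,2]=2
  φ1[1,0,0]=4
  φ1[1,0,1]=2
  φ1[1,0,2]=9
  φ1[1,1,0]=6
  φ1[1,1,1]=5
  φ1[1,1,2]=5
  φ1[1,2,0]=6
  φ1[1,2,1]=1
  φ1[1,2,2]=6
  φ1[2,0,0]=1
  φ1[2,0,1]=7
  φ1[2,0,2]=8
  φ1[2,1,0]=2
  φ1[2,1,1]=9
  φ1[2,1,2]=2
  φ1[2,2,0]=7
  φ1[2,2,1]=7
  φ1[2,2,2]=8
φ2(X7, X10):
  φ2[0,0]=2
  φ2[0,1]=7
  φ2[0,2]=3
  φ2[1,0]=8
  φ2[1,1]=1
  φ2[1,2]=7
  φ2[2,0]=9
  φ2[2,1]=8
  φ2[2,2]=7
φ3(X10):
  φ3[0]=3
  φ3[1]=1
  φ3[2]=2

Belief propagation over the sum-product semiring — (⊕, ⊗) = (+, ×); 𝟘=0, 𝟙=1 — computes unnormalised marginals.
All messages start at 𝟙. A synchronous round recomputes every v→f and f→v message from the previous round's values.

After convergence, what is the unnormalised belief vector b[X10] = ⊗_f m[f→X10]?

init: all messages = 𝟙 over 3 values
r1 m[φ0→X11] = [15, 25, 14]
r1 m[φ0→X12] = [10, 21, 23]
r1 m[φ1→X11] = [40, 44, 51]
r1 m[φ1→X6] = [45, 38, 52]
r1 m[φ1→X10] = [43, 46, 46]
r1 m[φ2→X7] = [12, 16, 24]
r1 m[φ2→X10] = [19, 16, 17]
r1 m[φ3→X10] = [3, 1, 2]
r1 m[X11→φ0] = [1, 1, 1]
r1 m[X11→φ1] = [1, 1, 1]
r1 m[X12→φ0] = [1, 1, 1]
r1 m[X7→φ2] = [1, 1, 1]
r1 m[X6→φ1] = [1, 1, 1]
r1 m[X10→φ1] = [1, 1, 1]
r1 m[X10→φ2] = [1, 1, 1]
r1 m[X10→φ3] = [1, 1, 1]
r2 m[φ0→X11] = [15, 25, 14]
r2 m[φ0→X12] = [10, 21, 23]
r2 m[φ1→X11] = [40, 44, 51]
r2 m[φ1→X6] = [45, 38, 52]
r2 m[φ1→X10] = [43, 46, 46]
r2 m[φ2→X7] = [12, 16, 24]
r2 m[φ2→X10] = [19, 16, 17]
r2 m[φ3→X10] = [3, 1, 2]
r2 m[X11→φ0] = [40, 44, 51]
r2 m[X11→φ1] = [15, 25, 14]
r2 m[X12→φ0] = [1, 1, 1]
r2 m[X7→φ2] = [1, 1, 1]
r2 m[X6→φ1] = [1, 1, 1]
r2 m[X10→φ1] = [57, 16, 34]
r2 m[X10→φ2] = [129, 46, 92]
r2 m[X10→φ3] = [817, 736, 782]
r3 m[φ0→X11] = [15, 25, 14]
r3 m[φ0→X12] = [439, 931, 1044]
r3 m[φ1→X11] = [1481, 1720, 1550]
r3 m[φ1→X6] = [28874, 24719, 33322]
r3 m[φ1→X10] = [795, 747, 872]
r3 m[φ2→X7] = [856, 1722, 2173]
r3 m[φ2→X10] = [19, 16, 17]
r3 m[φ3→X10] = [3, 1, 2]
r3 m[X11→φ0] = [40, 44, 51]
r3 m[X11→φ1] = [15, 25, 14]
r3 m[X12→φ0] = [1, 1, 1]
r3 m[X7→φ2] = [1, 1, 1]
r3 m[X6→φ1] = [1, 1, 1]
r3 m[X10→φ1] = [57, 16, 34]
r3 m[X10→φ2] = [129, 46, 92]
r3 m[X10→φ3] = [817, 736, 782]
r4 m[φ0→X11] = [15, 25, 14]
r4 m[φ0→X12] = [439, 931, 1044]
r4 m[φ1→X11] = [1481, 1720, 1550]
r4 m[φ1→X6] = [28874, 24719, 33322]
r4 m[φ1→X10] = [795, 747, 872]
r4 m[φ2→X7] = [856, 1722, 2173]
r4 m[φ2→X10] = [19, 16, 17]
r4 m[φ3→X10] = [3, 1, 2]
r4 m[X11→φ0] = [1481, 1720, 1550]
r4 m[X11→φ1] = [15, 25, 14]
r4 m[X12→φ0] = [1, 1, 1]
r4 m[X7→φ2] = [1, 1, 1]
r4 m[X6→φ1] = [1, 1, 1]
r4 m[X10→φ1] = [57, 16, 34]
r4 m[X10→φ2] = [2385, 747, 1744]
r4 m[X10→φ3] = [15105, 11952, 14824]
r5 m[φ0→X11] = [15, 25, 14]
r5 m[φ0→X12] = [16552, 33597, 36766]
r5 m[φ1→X11] = [1481, 1720, 1550]
r5 m[φ1→X6] = [28874, 24719, 33322]
r5 m[φ1→X10] = [795, 747, 872]
r5 m[φ2→X7] = [15231, 32035, 39649]
r5 m[φ2→X10] = [19, 16, 17]
r5 m[φ3→X10] = [3, 1, 2]
r5 m[X11→φ0] = [1481, 1720, 1550]
r5 m[X11→φ1] = [15, 25, 14]
r5 m[X12→φ0] = [1, 1, 1]
r5 m[X7→φ2] = [1, 1, 1]
r5 m[X6→φ1] = [1, 1, 1]
r5 m[X10→φ1] = [57, 16, 34]
r5 m[X10→φ2] = [2385, 747, 1744]
r5 m[X10→φ3] = [15105, 11952, 14824]
r6 m[φ0→X11] = [15, 25, 14]
r6 m[φ0→X12] = [16552, 33597, 36766]
r6 m[φ1→X11] = [1481, 1720, 1550]
r6 m[φ1→X6] = [28874, 24719, 33322]
r6 m[φ1→X10] = [795, 747, 872]
r6 m[φ2→X7] = [15231, 32035, 39649]
r6 m[φ2→X10] = [19, 16, 17]
r6 m[φ3→X10] = [3, 1, 2]
r6 m[X11→φ0] = [1481, 1720, 1550]
r6 m[X11→φ1] = [15, 25, 14]
r6 m[X12→φ0] = [1, 1, 1]
r6 m[X7→φ2] = [1, 1, 1]
r6 m[X6→φ1] = [1, 1, 1]
r6 m[X10→φ1] = [57, 16, 34]
r6 m[X10→φ2] = [2385, 747, 1744]
r6 m[X10→φ3] = [15105, 11952, 14824]
fixed point reached at round 6
b[X10] = ⊗ incoming = [45315, 11952, 29648]

b[X10] = [45315, 11952, 29648]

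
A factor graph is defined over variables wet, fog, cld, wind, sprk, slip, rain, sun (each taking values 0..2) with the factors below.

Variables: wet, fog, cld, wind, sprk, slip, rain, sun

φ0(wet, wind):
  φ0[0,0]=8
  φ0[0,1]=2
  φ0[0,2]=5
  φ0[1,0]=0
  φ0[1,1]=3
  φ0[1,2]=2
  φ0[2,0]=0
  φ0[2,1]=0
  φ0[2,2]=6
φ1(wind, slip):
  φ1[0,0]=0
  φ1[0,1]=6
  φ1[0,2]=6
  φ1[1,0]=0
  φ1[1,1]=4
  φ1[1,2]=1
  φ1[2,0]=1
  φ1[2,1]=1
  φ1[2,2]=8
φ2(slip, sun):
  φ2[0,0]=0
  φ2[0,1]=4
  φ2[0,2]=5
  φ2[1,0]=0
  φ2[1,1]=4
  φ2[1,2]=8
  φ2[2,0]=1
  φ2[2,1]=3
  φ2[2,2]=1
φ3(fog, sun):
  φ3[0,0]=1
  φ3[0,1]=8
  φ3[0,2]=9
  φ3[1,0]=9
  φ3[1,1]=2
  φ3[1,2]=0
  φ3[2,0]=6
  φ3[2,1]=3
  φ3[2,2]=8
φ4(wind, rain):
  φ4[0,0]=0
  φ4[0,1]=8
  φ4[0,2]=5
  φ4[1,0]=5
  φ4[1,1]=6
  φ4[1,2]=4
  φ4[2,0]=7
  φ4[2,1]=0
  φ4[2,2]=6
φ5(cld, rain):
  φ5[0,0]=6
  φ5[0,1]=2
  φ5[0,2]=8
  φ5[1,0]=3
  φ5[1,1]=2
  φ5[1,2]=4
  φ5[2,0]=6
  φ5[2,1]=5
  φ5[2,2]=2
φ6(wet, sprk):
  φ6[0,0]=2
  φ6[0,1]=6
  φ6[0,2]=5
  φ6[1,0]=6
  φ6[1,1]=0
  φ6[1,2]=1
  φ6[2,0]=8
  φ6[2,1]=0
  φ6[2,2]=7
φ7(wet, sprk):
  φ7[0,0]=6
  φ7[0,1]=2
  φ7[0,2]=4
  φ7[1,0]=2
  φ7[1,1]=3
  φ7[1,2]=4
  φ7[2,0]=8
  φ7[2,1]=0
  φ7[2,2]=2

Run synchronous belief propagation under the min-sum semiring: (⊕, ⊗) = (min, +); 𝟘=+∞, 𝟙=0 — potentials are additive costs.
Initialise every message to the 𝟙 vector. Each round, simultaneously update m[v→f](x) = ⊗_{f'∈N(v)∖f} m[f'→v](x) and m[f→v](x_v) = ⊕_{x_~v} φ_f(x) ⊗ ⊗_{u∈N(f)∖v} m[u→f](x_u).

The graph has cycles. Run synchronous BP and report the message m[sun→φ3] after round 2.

init: all messages = 𝟙 over 3 values
r1 m[φ0→wet] = [2, 0, 0]
r1 m[φ0→wind] = [0, 0, 2]
r1 m[φ1→wind] = [0, 0, 1]
r1 m[φ1→slip] = [0, 1, 1]
r1 m[φ2→slip] = [0, 0, 1]
r1 m[φ2→sun] = [0, 3, 1]
r1 m[φ3→fog] = [1, 0, 3]
r1 m[φ3→sun] = [1, 2, 0]
r1 m[φ4→wind] = [0, 4, 0]
r1 m[φ4→rain] = [0, 0, 4]
r1 m[φ5→cld] = [2, 2, 2]
r1 m[φ5→rain] = [3, 2, 2]
r1 m[φ6→wet] = [2, 0, 0]
r1 m[φ6→sprk] = [2, 0, 1]
r1 m[φ7→wet] = [2, 2, 0]
r1 m[φ7→sprk] = [2, 0, 2]
r1 m[wet→φ0] = [0, 0, 0]
r1 m[wet→φ6] = [0, 0, 0]
r1 m[wet→φ7] = [0, 0, 0]
r1 m[fog→φ3] = [0, 0, 0]
r1 m[cld→φ5] = [0, 0, 0]
r1 m[wind→φ0] = [0, 0, 0]
r1 m[wind→φ1] = [0, 0, 0]
r1 m[wind→φ4] = [0, 0, 0]
r1 m[sprk→φ6] = [0, 0, 0]
r1 m[sprk→φ7] = [0, 0, 0]
r1 m[slip→φ1] = [0, 0, 0]
r1 m[slip→φ2] = [0, 0, 0]
r1 m[rain→φ4] = [0, 0, 0]
r1 m[rain→φ5] = [0, 0, 0]
r1 m[sun→φ2] = [0, 0, 0]
r1 m[sun→φ3] = [0, 0, 0]
r2 m[φ0→wet] = [2, 0, 0]
r2 m[φ0→wind] = [0, 0, 2]
r2 m[φ1→wind] = [0, 0, 1]
r2 m[φ1→slip] = [0, 1, 1]
r2 m[φ2→slip] = [0, 0, 1]
r2 m[φ2→sun] = [0, 3, 1]
r2 m[φ3→fog] = [1, 0, 3]
r2 m[φ3→sun] = [1, 2, 0]
r2 m[φ4→wind] = [0, 4, 0]
r2 m[φ4→rain] = [0, 0, 4]
r2 m[φ5→cld] = [2, 2, 2]
r2 m[φ5→rain] = [3, 2, 2]
r2 m[φ6→wet] = [2, 0, 0]
r2 m[φ6→sprk] = [2, 0, 1]
r2 m[φ7→wet] = [2, 2, 0]
r2 m[φ7→sprk] = [2, 0, 2]
r2 m[wet→φ0] = [4, 2, 0]
r2 m[wet→φ6] = [4, 2, 0]
r2 m[wet→φ7] = [4, 0, 0]
r2 m[fog→φ3] = [0, 0, 0]
r2 m[cld→φ5] = [0, 0, 0]
r2 m[wind→φ0] = [0, 4, 1]
r2 m[wind→φ1] = [0, 4, 2]
r2 m[wind→φ4] = [0, 0, 3]
r2 m[sprk→φ6] = [2, 0, 2]
r2 m[sprk→φ7] = [2, 0, 1]
r2 m[slip→φ1] = [0, 0, 1]
r2 m[slip→φ2] = [0, 1, 1]
r2 m[rain→φ4] = [3, 2, 2]
r2 m[rain→φ5] = [0, 0, 4]
r2 m[sun→φ2] = [1, 2, 0]
r2 m[sun→φ3] = [0, 3, 1]

message @ round 2 = [0, 3, 1]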